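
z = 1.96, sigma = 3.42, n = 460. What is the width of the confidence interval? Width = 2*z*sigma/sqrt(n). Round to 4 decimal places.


width = 2*z*sigma/sqrt(n)
2*z*sigma = 2 * 1.96 * 3.42 = 13.4064
sqrt(460) ≈ 21.447611
width = 13.4064 / 21.447611 ≈ 0.625077

0.6251


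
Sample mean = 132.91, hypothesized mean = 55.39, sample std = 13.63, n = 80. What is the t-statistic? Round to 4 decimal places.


t = (xbar - mu0) / (s/sqrt(n))
xbar - mu0 = 132.91 - 55.39 = 77.52
sqrt(80) ≈ 8.94427191
s/sqrt(n) = 13.63 / 8.94427191 ≈ 1.52388033
t = 77.52 / 1.52388033 ≈ 50.870136

50.8701


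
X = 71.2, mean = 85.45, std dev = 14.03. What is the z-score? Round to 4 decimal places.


z = (X - mu) / sigma
X - mu = 71.2 - 85.45 = -14.25
z = -14.25 / 14.03 = -1425/1403 ≈ -1.015681

-1.0157


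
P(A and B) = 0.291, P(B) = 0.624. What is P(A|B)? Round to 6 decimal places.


P(A|B) = P(A and B) / P(B) = 0.291 / 0.624 = 97/208 ≈ 0.46634615

0.466346


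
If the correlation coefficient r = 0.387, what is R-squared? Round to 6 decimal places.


R^2 = r^2 = (0.387)^2 = 0.149769

0.149769


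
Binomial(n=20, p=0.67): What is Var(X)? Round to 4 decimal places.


Var = n*p*(1-p) = 20 * 0.67 * 0.33 = 4.422

4.4220


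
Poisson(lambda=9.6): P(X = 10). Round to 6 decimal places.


P = e^(-lam) * lam^k / k!
e^(-9.6) ≈ 0.00006772874
lam^k = 9.6^10 ≈ 6648326359.915010
k! = 10! = 3628800
P = 0.00006772874 * 6648326359.915010 / 3628800 ≈ 0.124086

0.124086


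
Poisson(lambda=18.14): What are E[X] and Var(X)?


E[X] = Var(X) = lambda = 18.14

18.14, 18.14


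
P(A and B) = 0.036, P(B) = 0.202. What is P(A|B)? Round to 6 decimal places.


P(A|B) = P(A and B) / P(B) = 0.036 / 0.202 = 18/101 ≈ 0.17821782

0.178218


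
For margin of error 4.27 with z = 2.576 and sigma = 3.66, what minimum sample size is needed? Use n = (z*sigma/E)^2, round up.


z*sigma/E = 2.576 * 3.66 / 4.27 = 2.208
(z*sigma/E)^2 = 4.875264
round up: n = 5

5


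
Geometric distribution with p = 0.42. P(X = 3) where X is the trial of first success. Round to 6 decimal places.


P = (1-p)^(k-1) * p
(1-p)^(k-1) = 0.58^2 = 0.3364
P = 0.3364 * 0.42 = 0.141288

0.141288


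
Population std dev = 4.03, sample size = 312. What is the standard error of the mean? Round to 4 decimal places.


SE = sigma / sqrt(n)
sqrt(312) ≈ 17.663522
SE = 4.03 / 17.663522 ≈ 0.228154

0.2282


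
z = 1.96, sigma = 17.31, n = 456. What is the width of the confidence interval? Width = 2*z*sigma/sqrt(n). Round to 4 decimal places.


width = 2*z*sigma/sqrt(n)
2*z*sigma = 2 * 1.96 * 17.31 = 67.8552
sqrt(456) ≈ 21.354157
width = 67.8552 / 21.354157 ≈ 3.177611

3.1776


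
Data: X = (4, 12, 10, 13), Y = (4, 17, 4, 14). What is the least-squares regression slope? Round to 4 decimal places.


b = sum((xi-xbar)(yi-ybar)) / sum((xi-xbar)^2)
n = 4, xbar = 39/4 = 9.75, ybar = 39/4 = 9.75
Sxy = sum((xi-xbar)(yi-ybar)) = 61.75
Sxx = sum((xi-xbar)^2) = 48.75
b = Sxy / Sxx = 19/15 ≈ 1.266667

1.2667


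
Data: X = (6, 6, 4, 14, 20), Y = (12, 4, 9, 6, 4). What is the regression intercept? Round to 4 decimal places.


a = ybar - b*xbar, where b = sum((xi-xbar)(yi-ybar)) / sum((xi-xbar)^2)
n = 5, xbar = 50/5 = 10, ybar = 35/5 = 7
Sxy = sum((xi-xbar)(yi-ybar)) = -54
Sxx = sum((xi-xbar)^2) = 184
b = Sxy / Sxx = -27/92 ≈ -0.293478
a = 7 - (-0.293478) * 10 = 457/46 ≈ 9.934783

9.9348


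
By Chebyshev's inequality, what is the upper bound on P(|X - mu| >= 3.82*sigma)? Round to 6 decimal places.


P <= 1/k^2
k^2 = 3.82^2 = 14.5924
1/k^2 = 1 / 14.5924 ≈ 0.06852882

0.068529


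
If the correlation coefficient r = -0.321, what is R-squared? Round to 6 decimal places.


R^2 = r^2 = (-0.321)^2 = 0.103041

0.103041


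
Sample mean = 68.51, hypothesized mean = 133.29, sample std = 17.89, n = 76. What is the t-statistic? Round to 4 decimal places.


t = (xbar - mu0) / (s/sqrt(n))
xbar - mu0 = 68.51 - 133.29 = -64.78
sqrt(76) ≈ 8.71779789
s/sqrt(n) = 17.89 / 8.71779789 ≈ 2.05212374
t = -64.78 / 2.05212374 ≈ -31.567297

-31.5673


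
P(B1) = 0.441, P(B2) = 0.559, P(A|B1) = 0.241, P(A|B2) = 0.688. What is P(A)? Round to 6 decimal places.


P(A) = P(A|B1)*P(B1) + P(A|B2)*P(B2)
P(A|B1)*P(B1) = 0.241 * 0.441 = 0.106281
P(A|B2)*P(B2) = 0.688 * 0.559 = 0.384592
P(A) = 0.106281 + 0.384592 = 0.490873

0.490873


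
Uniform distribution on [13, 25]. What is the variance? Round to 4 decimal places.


Var = (b-a)^2 / 12
(b-a)^2 = (25 - 13)^2 = 144
Var = 144/12 = 12

12.0000


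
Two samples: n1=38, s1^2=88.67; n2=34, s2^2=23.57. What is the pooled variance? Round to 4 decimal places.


sp^2 = ((n1-1)*s1^2 + (n2-1)*s2^2)/(n1+n2-2)
(n1-1)*s1^2 = 37 * 88.67 = 3280.79
(n2-1)*s2^2 = 33 * 23.57 = 777.81
numerator = 3280.79 + 777.81 = 4058.6
n1+n2-2 = 70
sp^2 = 4058.6 / 70 = 57.98

57.9800


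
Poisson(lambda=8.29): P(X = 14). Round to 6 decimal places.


P = e^(-lam) * lam^k / k!
e^(-8.29) ≈ 0.0002510145
lam^k = 8.29^14 ≈ 7240414470982.298304
k! = 14! = 87178291200
P = 0.0002510145 * 7240414470982.298304 / 87178291200 ≈ 0.020847

0.020847


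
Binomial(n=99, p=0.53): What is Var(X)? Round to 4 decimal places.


Var = n*p*(1-p) = 99 * 0.53 * 0.47 = 24.6609

24.6609


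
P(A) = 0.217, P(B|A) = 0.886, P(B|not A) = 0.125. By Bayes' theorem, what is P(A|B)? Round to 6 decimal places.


P(A|B) = P(B|A)*P(A) / P(B), P(B) = P(B|A)*P(A) + P(B|not A)*P(not A)
P(B|A)*P(A) = 0.886 * 0.217 = 0.192262
P(B|not A)*P(not A) = 0.125 * 0.783 = 0.097875
P(B) = 0.192262 + 0.097875 = 0.290137
P(A|B) = 0.192262 / 0.290137 ≈ 0.66265936

0.662659


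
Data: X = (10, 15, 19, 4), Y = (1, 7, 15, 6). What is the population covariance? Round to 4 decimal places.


Cov = (1/n)*sum((xi-xbar)(yi-ybar))
n = 4, xbar = 48/4 = 12, ybar = 29/4 = 7.25
sum((xi-xbar)(yi-ybar)) = 76
Cov = 76 / 4 = 19

19.0000


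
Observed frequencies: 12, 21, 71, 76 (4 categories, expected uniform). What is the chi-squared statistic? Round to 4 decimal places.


chi2 = sum((O-E)^2/E), E = total/4
total = 180, E = 180/4 = 45
(12 - 45)^2 / 45 = 1089 / 45 = 24.2
(21 - 45)^2 / 45 = 576 / 45 = 12.8
(71 - 45)^2 / 45 = 676 / 45 = 676/45 ≈ 15.022222
(76 - 45)^2 / 45 = 961 / 45 = 961/45 ≈ 21.355556
chi2 = 3302/45 ≈ 73.377778

73.3778


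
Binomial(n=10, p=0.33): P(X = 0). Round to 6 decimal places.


P = C(n,k) * p^k * (1-p)^(n-k)
C(10,0) = 1
p^k = 0.33^0 = 1
(1-p)^(n-k) = 0.67^10 ≈ 0.01822838
P = 1 * 1 * 0.01822838 ≈ 0.018228

0.018228


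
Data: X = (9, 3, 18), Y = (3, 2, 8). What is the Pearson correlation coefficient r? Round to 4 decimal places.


r = sum((xi-xbar)(yi-ybar)) / sqrt(sum((xi-xbar)^2) * sum((yi-ybar)^2))
n = 3, xbar = 30/3 = 10, ybar = 13/3 ≈ 4.333333
Sxy = sum((xi-xbar)(yi-ybar)) = 47
Sxx = sum((xi-xbar)^2) = 114
Syy = sum((yi-ybar)^2) = 62/3 ≈ 20.666667
sqrt(Sxx*Syy) ≈ 48.538644
r = Sxy / sqrt(Sxx*Syy) = 47 / 48.538644 ≈ 0.968301

0.9683


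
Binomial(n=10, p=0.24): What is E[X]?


E[X] = n*p = 10 * 0.24 = 2.4

2.4


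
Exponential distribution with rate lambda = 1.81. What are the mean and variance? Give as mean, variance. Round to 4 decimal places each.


mean = 1/lam, var = 1/lam^2
mean = 1 / 1.81 = 100/181 ≈ 0.552486
lam^2 = 1.81^2 = 3.2761
var = 1 / 3.2761 ≈ 0.305241

0.5525, 0.3052


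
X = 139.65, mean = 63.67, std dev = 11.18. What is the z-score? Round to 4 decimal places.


z = (X - mu) / sigma
X - mu = 139.65 - 63.67 = 75.98
z = 75.98 / 11.18 = 3799/559 ≈ 6.796064

6.7961


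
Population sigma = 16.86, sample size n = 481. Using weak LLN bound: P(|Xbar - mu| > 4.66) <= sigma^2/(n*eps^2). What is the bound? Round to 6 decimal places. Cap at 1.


bound = min(1, sigma^2/(n*eps^2))
sigma^2 = 16.86^2 = 284.2596
n*eps^2 = 481 * 4.66^2 = 481 * 21.7156 = 10445.2036
sigma^2/(n*eps^2) = 284.2596 / 10445.2036 ≈ 0.02721437

0.027214


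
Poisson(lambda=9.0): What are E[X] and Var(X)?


E[X] = Var(X) = lambda = 9.0

9.0, 9.0


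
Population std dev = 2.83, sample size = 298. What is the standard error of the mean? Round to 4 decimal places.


SE = sigma / sqrt(n)
sqrt(298) ≈ 17.262677
SE = 2.83 / 17.262677 ≈ 0.163937

0.1639


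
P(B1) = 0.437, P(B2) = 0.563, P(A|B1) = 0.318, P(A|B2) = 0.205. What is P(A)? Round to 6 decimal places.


P(A) = P(A|B1)*P(B1) + P(A|B2)*P(B2)
P(A|B1)*P(B1) = 0.318 * 0.437 = 0.138966
P(A|B2)*P(B2) = 0.205 * 0.563 = 0.115415
P(A) = 0.138966 + 0.115415 = 0.254381

0.254381


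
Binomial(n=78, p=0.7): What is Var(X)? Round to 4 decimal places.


Var = n*p*(1-p) = 78 * 0.7 * 0.3 = 16.38

16.3800


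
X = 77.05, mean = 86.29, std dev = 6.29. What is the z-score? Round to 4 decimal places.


z = (X - mu) / sigma
X - mu = 77.05 - 86.29 = -9.24
z = -9.24 / 6.29 = -924/629 ≈ -1.468998

-1.4690


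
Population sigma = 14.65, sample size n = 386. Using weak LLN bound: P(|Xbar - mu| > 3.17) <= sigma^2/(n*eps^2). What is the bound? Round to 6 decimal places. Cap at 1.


bound = min(1, sigma^2/(n*eps^2))
sigma^2 = 14.65^2 = 214.6225
n*eps^2 = 386 * 3.17^2 = 386 * 10.0489 = 3878.8754
sigma^2/(n*eps^2) = 214.6225 / 3878.8754 ≈ 0.05533111

0.055331


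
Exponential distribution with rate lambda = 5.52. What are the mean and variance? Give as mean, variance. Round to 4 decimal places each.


mean = 1/lam, var = 1/lam^2
mean = 1 / 5.52 = 25/138 ≈ 0.181159
lam^2 = 5.52^2 = 30.4704
var = 1 / 30.4704 ≈ 0.032819

0.1812, 0.0328


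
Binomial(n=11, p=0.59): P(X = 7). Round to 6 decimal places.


P = C(n,k) * p^k * (1-p)^(n-k)
C(11,7) = 330
p^k = 0.59^7 ≈ 0.02488651
(1-p)^(n-k) = 0.41^4 = 0.02825761
P = 330 * 0.02488651 * 0.02825761 ≈ 0.232067

0.232067


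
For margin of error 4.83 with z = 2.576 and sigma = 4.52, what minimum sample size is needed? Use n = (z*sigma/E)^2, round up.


z*sigma/E = 2.576 * 4.52 / 4.83 = 904/375 ≈ 2.410667
(z*sigma/E)^2 ≈ 5.811314
round up: n = 6

6


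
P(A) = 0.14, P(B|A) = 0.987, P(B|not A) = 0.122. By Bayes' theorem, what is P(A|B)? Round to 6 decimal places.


P(A|B) = P(B|A)*P(A) / P(B), P(B) = P(B|A)*P(A) + P(B|not A)*P(not A)
P(B|A)*P(A) = 0.987 * 0.14 = 0.13818
P(B|not A)*P(not A) = 0.122 * 0.86 = 0.10492
P(B) = 0.13818 + 0.10492 = 0.2431
P(A|B) = 0.13818 / 0.2431 ≈ 0.56840806

0.568408


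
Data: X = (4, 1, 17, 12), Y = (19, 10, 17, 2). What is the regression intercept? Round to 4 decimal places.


a = ybar - b*xbar, where b = sum((xi-xbar)(yi-ybar)) / sum((xi-xbar)^2)
n = 4, xbar = 34/4 = 8.5, ybar = 48/4 = 12
Sxy = sum((xi-xbar)(yi-ybar)) = -9
Sxx = sum((xi-xbar)^2) = 161
b = Sxy / Sxx = -9/161 ≈ -0.055901
a = 12 - (-0.055901) * 8.5 = 4017/322 ≈ 12.475155

12.4752


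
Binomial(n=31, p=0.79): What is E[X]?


E[X] = n*p = 31 * 0.79 = 24.49

24.49


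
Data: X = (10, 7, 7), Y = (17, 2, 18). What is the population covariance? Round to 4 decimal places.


Cov = (1/n)*sum((xi-xbar)(yi-ybar))
n = 3, xbar = 24/3 = 8, ybar = 37/3 ≈ 12.333333
sum((xi-xbar)(yi-ybar)) = 14
Cov = 14 / 3 = 14/3 ≈ 4.666667

4.6667


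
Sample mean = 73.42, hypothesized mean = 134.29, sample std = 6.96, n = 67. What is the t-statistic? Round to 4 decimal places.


t = (xbar - mu0) / (s/sqrt(n))
xbar - mu0 = 73.42 - 134.29 = -60.87
sqrt(67) ≈ 8.18535277
s/sqrt(n) = 6.96 / 8.18535277 ≈ 0.85029933
t = -60.87 / 0.85029933 ≈ -71.586555

-71.5866


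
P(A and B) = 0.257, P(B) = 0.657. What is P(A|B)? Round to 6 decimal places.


P(A|B) = P(A and B) / P(B) = 0.257 / 0.657 = 257/657 ≈ 0.39117199

0.391172


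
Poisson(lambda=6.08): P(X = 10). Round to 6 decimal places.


P = e^(-lam) * lam^k / k!
e^(-6.08) ≈ 0.002288177
lam^k = 6.08^10 ≈ 69029669.285041
k! = 10! = 3628800
P = 0.002288177 * 69029669.285041 / 3628800 ≈ 0.043527

0.043527


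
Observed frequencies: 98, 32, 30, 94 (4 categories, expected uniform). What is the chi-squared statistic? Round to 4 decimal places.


chi2 = sum((O-E)^2/E), E = total/4
total = 254, E = 254/4 = 63.5
(98 - 63.5)^2 / 63.5 = 1190.25 / 63.5 = 4761/254 ≈ 18.744094
(32 - 63.5)^2 / 63.5 = 992.25 / 63.5 = 3969/254 ≈ 15.625984
(30 - 63.5)^2 / 63.5 = 1122.25 / 63.5 = 4489/254 ≈ 17.673228
(94 - 63.5)^2 / 63.5 = 930.25 / 63.5 = 3721/254 ≈ 14.649606
chi2 = 8470/127 ≈ 66.692913

66.6929


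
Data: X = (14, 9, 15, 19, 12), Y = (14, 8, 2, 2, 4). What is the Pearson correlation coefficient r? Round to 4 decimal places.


r = sum((xi-xbar)(yi-ybar)) / sqrt(sum((xi-xbar)^2) * sum((yi-ybar)^2))
n = 5, xbar = 69/5 = 13.8, ybar = 30/5 = 6
Sxy = sum((xi-xbar)(yi-ybar)) = -30
Sxx = sum((xi-xbar)^2) = 54.8
Syy = sum((yi-ybar)^2) = 104
sqrt(Sxx*Syy) ≈ 75.493046
r = Sxy / sqrt(Sxx*Syy) = -30 / 75.493046 ≈ -0.397388

-0.3974


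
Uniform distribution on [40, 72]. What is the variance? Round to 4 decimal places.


Var = (b-a)^2 / 12
(b-a)^2 = (72 - 40)^2 = 1024
Var = 1024/12 ≈ 85.333333

85.3333


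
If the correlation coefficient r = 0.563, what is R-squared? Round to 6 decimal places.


R^2 = r^2 = (0.563)^2 = 0.316969

0.316969


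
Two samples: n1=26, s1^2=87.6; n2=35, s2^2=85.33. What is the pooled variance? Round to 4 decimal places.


sp^2 = ((n1-1)*s1^2 + (n2-1)*s2^2)/(n1+n2-2)
(n1-1)*s1^2 = 25 * 87.6 = 2190
(n2-1)*s2^2 = 34 * 85.33 = 2901.22
numerator = 2190 + 2901.22 = 5091.22
n1+n2-2 = 59
sp^2 = 5091.22 / 59 = 254561/2950 ≈ 86.291864

86.2919


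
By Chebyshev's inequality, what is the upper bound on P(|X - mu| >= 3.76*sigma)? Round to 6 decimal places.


P <= 1/k^2
k^2 = 3.76^2 = 14.1376
1/k^2 = 1 / 14.1376 = 625/8836 ≈ 0.07073336

0.070733


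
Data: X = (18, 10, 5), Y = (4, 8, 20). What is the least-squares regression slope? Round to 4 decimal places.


b = sum((xi-xbar)(yi-ybar)) / sum((xi-xbar)^2)
n = 3, xbar = 33/3 = 11, ybar = 32/3 ≈ 10.666667
Sxy = sum((xi-xbar)(yi-ybar)) = -100
Sxx = sum((xi-xbar)^2) = 86
b = Sxy / Sxx = -50/43 ≈ -1.162791

-1.1628


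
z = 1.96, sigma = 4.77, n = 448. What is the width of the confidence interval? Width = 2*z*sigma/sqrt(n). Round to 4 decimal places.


width = 2*z*sigma/sqrt(n)
2*z*sigma = 2 * 1.96 * 4.77 = 18.6984
sqrt(448) ≈ 21.166010
width = 18.6984 / 21.166010 ≈ 0.883416

0.8834


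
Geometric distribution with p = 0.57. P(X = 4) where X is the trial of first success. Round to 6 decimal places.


P = (1-p)^(k-1) * p
(1-p)^(k-1) = 0.43^3 = 0.079507
P = 0.079507 * 0.57 = 0.04531899

0.045319


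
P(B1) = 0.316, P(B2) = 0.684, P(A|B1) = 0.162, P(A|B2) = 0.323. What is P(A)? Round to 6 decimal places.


P(A) = P(A|B1)*P(B1) + P(A|B2)*P(B2)
P(A|B1)*P(B1) = 0.162 * 0.316 = 0.051192
P(A|B2)*P(B2) = 0.323 * 0.684 = 0.220932
P(A) = 0.051192 + 0.220932 = 0.272124

0.272124


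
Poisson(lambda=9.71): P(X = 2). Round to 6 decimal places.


P = e^(-lam) * lam^k / k!
e^(-9.71) ≈ 0.00006067371
lam^k = 9.71^2 = 94.2841
k! = 2! = 2
P = 0.00006067371 * 94.2841 / 2 ≈ 0.002860

0.002860


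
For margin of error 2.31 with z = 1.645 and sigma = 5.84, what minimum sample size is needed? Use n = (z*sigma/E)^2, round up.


z*sigma/E = 1.645 * 5.84 / 2.31 = 3431/825 ≈ 4.158788
(z*sigma/E)^2 ≈ 17.295517
round up: n = 18

18


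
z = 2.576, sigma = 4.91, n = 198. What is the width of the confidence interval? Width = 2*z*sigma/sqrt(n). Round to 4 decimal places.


width = 2*z*sigma/sqrt(n)
2*z*sigma = 2 * 2.576 * 4.91 = 25.29632
sqrt(198) ≈ 14.071247
width = 25.29632 / 14.071247 ≈ 1.797731

1.7977


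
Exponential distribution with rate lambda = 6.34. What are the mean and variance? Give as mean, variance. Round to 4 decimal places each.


mean = 1/lam, var = 1/lam^2
mean = 1 / 6.34 = 50/317 ≈ 0.157729
lam^2 = 6.34^2 = 40.1956
var = 1 / 40.1956 ≈ 0.024878

0.1577, 0.0249


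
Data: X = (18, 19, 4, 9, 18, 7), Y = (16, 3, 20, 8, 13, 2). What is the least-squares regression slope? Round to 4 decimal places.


b = sum((xi-xbar)(yi-ybar)) / sum((xi-xbar)^2)
n = 6, xbar = 75/6 = 12.5, ybar = 62/6 = 31/3 ≈ 10.333333
Sxy = sum((xi-xbar)(yi-ybar)) = -30
Sxx = sum((xi-xbar)^2) = 217.5
b = Sxy / Sxx = -4/29 ≈ -0.137931

-0.1379


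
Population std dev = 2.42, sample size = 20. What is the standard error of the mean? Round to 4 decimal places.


SE = sigma / sqrt(n)
sqrt(20) ≈ 4.472136
SE = 2.42 / 4.472136 ≈ 0.541128

0.5411


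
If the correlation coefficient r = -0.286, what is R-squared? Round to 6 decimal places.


R^2 = r^2 = (-0.286)^2 = 0.081796

0.081796


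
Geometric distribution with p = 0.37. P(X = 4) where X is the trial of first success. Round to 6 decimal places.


P = (1-p)^(k-1) * p
(1-p)^(k-1) = 0.63^3 = 0.250047
P = 0.250047 * 0.37 = 0.09251739

0.092517


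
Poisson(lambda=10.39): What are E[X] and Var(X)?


E[X] = Var(X) = lambda = 10.39

10.39, 10.39


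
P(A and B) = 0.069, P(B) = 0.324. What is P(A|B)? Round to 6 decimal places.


P(A|B) = P(A and B) / P(B) = 0.069 / 0.324 = 23/108 ≈ 0.21296296

0.212963


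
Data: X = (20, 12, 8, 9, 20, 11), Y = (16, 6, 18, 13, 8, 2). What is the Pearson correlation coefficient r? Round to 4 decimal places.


r = sum((xi-xbar)(yi-ybar)) / sqrt(sum((xi-xbar)^2) * sum((yi-ybar)^2))
n = 6, xbar = 80/6 = 40/3 ≈ 13.333333, ybar = 63/6 = 10.5
Sxy = sum((xi-xbar)(yi-ybar)) = -5
Sxx = sum((xi-xbar)^2) = 430/3 ≈ 143.333333
Syy = sum((yi-ybar)^2) = 191.5
sqrt(Sxx*Syy) ≈ 165.675385
r = Sxy / sqrt(Sxx*Syy) = -5 / 165.675385 ≈ -0.030179

-0.0302


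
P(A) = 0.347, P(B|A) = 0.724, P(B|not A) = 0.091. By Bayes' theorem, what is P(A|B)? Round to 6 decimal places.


P(A|B) = P(B|A)*P(A) / P(B), P(B) = P(B|A)*P(A) + P(B|not A)*P(not A)
P(B|A)*P(A) = 0.724 * 0.347 = 0.251228
P(B|not A)*P(not A) = 0.091 * 0.653 = 0.059423
P(B) = 0.251228 + 0.059423 = 0.310651
P(A|B) = 0.251228 / 0.310651 ≈ 0.80871460

0.808715


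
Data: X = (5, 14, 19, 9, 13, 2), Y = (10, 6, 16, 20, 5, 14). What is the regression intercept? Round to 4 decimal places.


a = ybar - b*xbar, where b = sum((xi-xbar)(yi-ybar)) / sum((xi-xbar)^2)
n = 6, xbar = 62/6 = 31/3 ≈ 10.333333, ybar = 71/6 ≈ 11.833333
Sxy = sum((xi-xbar)(yi-ybar)) = -68/3 ≈ -22.666667
Sxx = sum((xi-xbar)^2) = 586/3 ≈ 195.333333
b = Sxy / Sxx = -34/293 ≈ -0.116041
a = 11.833333 - (-0.116041) * 10.333333 = 7637/586 ≈ 13.032423

13.0324


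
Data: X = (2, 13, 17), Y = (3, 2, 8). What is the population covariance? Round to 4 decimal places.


Cov = (1/n)*sum((xi-xbar)(yi-ybar))
n = 3, xbar = 32/3 ≈ 10.666667, ybar = 13/3 ≈ 4.333333
sum((xi-xbar)(yi-ybar)) = 88/3 ≈ 29.333333
Cov = 29.333333 / 3 = 88/9 ≈ 9.777778

9.7778


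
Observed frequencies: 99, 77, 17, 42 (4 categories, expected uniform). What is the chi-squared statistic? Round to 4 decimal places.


chi2 = sum((O-E)^2/E), E = total/4
total = 235, E = 235/4 = 58.75
(99 - 58.75)^2 / 58.75 = 1620.0625 / 58.75 = 25921/940 ≈ 27.575532
(77 - 58.75)^2 / 58.75 = 333.0625 / 58.75 = 5329/940 ≈ 5.669149
(17 - 58.75)^2 / 58.75 = 1743.0625 / 58.75 = 27889/940 ≈ 29.669149
(42 - 58.75)^2 / 58.75 = 280.5625 / 58.75 = 4489/940 ≈ 4.775532
chi2 = 15907/235 ≈ 67.689362

67.6894


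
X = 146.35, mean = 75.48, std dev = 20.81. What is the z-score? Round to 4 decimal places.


z = (X - mu) / sigma
X - mu = 146.35 - 75.48 = 70.87
z = 70.87 / 20.81 = 7087/2081 ≈ 3.405574

3.4056


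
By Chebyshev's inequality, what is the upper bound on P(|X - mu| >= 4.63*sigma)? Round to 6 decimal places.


P <= 1/k^2
k^2 = 4.63^2 = 21.4369
1/k^2 = 1 / 21.4369 ≈ 0.04664854

0.046649


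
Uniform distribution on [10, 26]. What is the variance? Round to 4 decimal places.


Var = (b-a)^2 / 12
(b-a)^2 = (26 - 10)^2 = 256
Var = 256/12 ≈ 21.333333

21.3333


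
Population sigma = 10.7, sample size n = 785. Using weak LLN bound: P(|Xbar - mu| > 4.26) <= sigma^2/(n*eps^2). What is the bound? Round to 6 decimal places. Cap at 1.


bound = min(1, sigma^2/(n*eps^2))
sigma^2 = 10.7^2 = 114.49
n*eps^2 = 785 * 4.26^2 = 785 * 18.1476 = 14245.866
sigma^2/(n*eps^2) = 114.49 / 14245.866 ≈ 0.00803672

0.008037


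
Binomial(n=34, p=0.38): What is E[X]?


E[X] = n*p = 34 * 0.38 = 12.92

12.92


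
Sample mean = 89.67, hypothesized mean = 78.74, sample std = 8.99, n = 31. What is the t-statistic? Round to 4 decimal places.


t = (xbar - mu0) / (s/sqrt(n))
xbar - mu0 = 89.67 - 78.74 = 10.93
sqrt(31) ≈ 5.56776436
s/sqrt(n) = 8.99 / 5.56776436 ≈ 1.61465167
t = 10.93 / 1.61465167 ≈ 6.769262

6.7693


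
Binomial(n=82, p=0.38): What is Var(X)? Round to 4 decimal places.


Var = n*p*(1-p) = 82 * 0.38 * 0.62 = 19.3192

19.3192


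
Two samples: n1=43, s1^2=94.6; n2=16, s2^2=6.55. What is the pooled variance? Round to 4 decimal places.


sp^2 = ((n1-1)*s1^2 + (n2-1)*s2^2)/(n1+n2-2)
(n1-1)*s1^2 = 42 * 94.6 = 3973.2
(n2-1)*s2^2 = 15 * 6.55 = 98.25
numerator = 3973.2 + 98.25 = 4071.45
n1+n2-2 = 57
sp^2 = 4071.45 / 57 = 27143/380 ≈ 71.428947

71.4289


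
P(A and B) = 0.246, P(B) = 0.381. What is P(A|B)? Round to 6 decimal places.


P(A|B) = P(A and B) / P(B) = 0.246 / 0.381 = 82/127 ≈ 0.64566929

0.645669


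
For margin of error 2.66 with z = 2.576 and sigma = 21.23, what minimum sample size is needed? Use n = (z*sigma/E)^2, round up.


z*sigma/E = 2.576 * 21.23 / 2.66 = 48829/2375 ≈ 20.559579
(z*sigma/E)^2 ≈ 422.696286
round up: n = 423

423


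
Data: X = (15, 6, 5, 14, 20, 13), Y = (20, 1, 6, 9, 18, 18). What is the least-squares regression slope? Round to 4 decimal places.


b = sum((xi-xbar)(yi-ybar)) / sum((xi-xbar)^2)
n = 6, xbar = 73/6 ≈ 12.166667, ybar = 72/6 = 12
Sxy = sum((xi-xbar)(yi-ybar)) = 180
Sxx = sum((xi-xbar)^2) = 977/6 ≈ 162.833333
b = Sxy / Sxx = 1080/977 ≈ 1.105425

1.1054


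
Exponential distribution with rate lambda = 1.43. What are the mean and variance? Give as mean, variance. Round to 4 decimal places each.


mean = 1/lam, var = 1/lam^2
mean = 1 / 1.43 = 100/143 ≈ 0.699301
lam^2 = 1.43^2 = 2.0449
var = 1 / 2.0449 ≈ 0.489021

0.6993, 0.4890


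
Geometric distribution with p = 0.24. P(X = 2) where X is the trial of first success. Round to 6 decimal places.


P = (1-p)^(k-1) * p
(1-p)^(k-1) = 0.76^1 = 0.76
P = 0.76 * 0.24 = 0.1824

0.182400


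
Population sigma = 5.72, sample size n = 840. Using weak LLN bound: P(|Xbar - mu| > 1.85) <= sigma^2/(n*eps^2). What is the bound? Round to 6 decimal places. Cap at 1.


bound = min(1, sigma^2/(n*eps^2))
sigma^2 = 5.72^2 = 32.7184
n*eps^2 = 840 * 1.85^2 = 840 * 3.4225 = 2874.9
sigma^2/(n*eps^2) = 32.7184 / 2874.9 ≈ 0.01138071

0.011381


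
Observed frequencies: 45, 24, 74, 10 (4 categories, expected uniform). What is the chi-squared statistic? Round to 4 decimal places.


chi2 = sum((O-E)^2/E), E = total/4
total = 153, E = 153/4 = 38.25
(45 - 38.25)^2 / 38.25 = 45.5625 / 38.25 = 81/68 ≈ 1.191176
(24 - 38.25)^2 / 38.25 = 203.0625 / 38.25 = 361/68 ≈ 5.308824
(74 - 38.25)^2 / 38.25 = 1278.0625 / 38.25 = 20449/612 ≈ 33.413399
(10 - 38.25)^2 / 38.25 = 798.0625 / 38.25 = 12769/612 ≈ 20.864379
chi2 = 547/9 ≈ 60.777778

60.7778


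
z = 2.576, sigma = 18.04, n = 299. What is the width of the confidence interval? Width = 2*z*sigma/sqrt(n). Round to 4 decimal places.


width = 2*z*sigma/sqrt(n)
2*z*sigma = 2 * 2.576 * 18.04 = 92.94208
sqrt(299) ≈ 17.291616
width = 92.94208 / 17.291616 ≈ 5.374979

5.3750


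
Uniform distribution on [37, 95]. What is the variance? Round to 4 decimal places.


Var = (b-a)^2 / 12
(b-a)^2 = (95 - 37)^2 = 3364
Var = 3364/12 ≈ 280.333333

280.3333


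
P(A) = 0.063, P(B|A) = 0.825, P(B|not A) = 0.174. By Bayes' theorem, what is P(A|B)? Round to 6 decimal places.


P(A|B) = P(B|A)*P(A) / P(B), P(B) = P(B|A)*P(A) + P(B|not A)*P(not A)
P(B|A)*P(A) = 0.825 * 0.063 = 0.051975
P(B|not A)*P(not A) = 0.174 * 0.937 = 0.163038
P(B) = 0.051975 + 0.163038 = 0.215013
P(A|B) = 0.051975 / 0.215013 ≈ 0.24172957

0.241730


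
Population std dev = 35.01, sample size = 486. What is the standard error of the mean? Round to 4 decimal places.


SE = sigma / sqrt(n)
sqrt(486) ≈ 22.045408
SE = 35.01 / 22.045408 ≈ 1.588086

1.5881


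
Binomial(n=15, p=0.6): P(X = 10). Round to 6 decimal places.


P = C(n,k) * p^k * (1-p)^(n-k)
C(15,10) = 3003
p^k = 0.6^10 ≈ 0.006046618
(1-p)^(n-k) = 0.4^5 = 0.01024
P = 3003 * 0.006046618 * 0.01024 ≈ 0.185938

0.185938


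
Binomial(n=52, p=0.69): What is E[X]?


E[X] = n*p = 52 * 0.69 = 35.88

35.88


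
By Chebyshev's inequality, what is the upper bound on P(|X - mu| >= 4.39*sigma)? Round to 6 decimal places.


P <= 1/k^2
k^2 = 4.39^2 = 19.2721
1/k^2 = 1 / 19.2721 ≈ 0.05188848

0.051888


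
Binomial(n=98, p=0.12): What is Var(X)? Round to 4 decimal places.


Var = n*p*(1-p) = 98 * 0.12 * 0.88 = 10.3488

10.3488


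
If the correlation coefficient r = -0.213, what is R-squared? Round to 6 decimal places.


R^2 = r^2 = (-0.213)^2 = 0.045369

0.045369


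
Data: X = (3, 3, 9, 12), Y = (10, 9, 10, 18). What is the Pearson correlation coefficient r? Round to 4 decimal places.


r = sum((xi-xbar)(yi-ybar)) / sqrt(sum((xi-xbar)^2) * sum((yi-ybar)^2))
n = 4, xbar = 27/4 = 6.75, ybar = 47/4 = 11.75
Sxy = sum((xi-xbar)(yi-ybar)) = 45.75
Sxx = sum((xi-xbar)^2) = 60.75
Syy = sum((yi-ybar)^2) = 52.75
sqrt(Sxx*Syy) ≈ 56.608855
r = Sxy / sqrt(Sxx*Syy) = 45.75 / 56.608855 ≈ 0.808177

0.8082


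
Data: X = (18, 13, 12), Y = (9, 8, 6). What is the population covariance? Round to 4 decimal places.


Cov = (1/n)*sum((xi-xbar)(yi-ybar))
n = 3, xbar = 43/3 ≈ 14.333333, ybar = 23/3 ≈ 7.666667
sum((xi-xbar)(yi-ybar)) = 25/3 ≈ 8.333333
Cov = 8.333333 / 3 = 25/9 ≈ 2.777778

2.7778


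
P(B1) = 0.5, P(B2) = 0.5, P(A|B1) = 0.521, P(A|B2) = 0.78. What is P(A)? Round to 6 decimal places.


P(A) = P(A|B1)*P(B1) + P(A|B2)*P(B2)
P(A|B1)*P(B1) = 0.521 * 0.5 = 0.2605
P(A|B2)*P(B2) = 0.78 * 0.5 = 0.39
P(A) = 0.2605 + 0.39 = 0.6505

0.650500


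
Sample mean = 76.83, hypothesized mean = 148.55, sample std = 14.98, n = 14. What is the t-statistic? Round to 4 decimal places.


t = (xbar - mu0) / (s/sqrt(n))
xbar - mu0 = 76.83 - 148.55 = -71.72
sqrt(14) ≈ 3.74165739
s/sqrt(n) = 14.98 / 3.74165739 ≈ 4.00357340
t = -71.72 / 4.00357340 ≈ -17.913997

-17.9140


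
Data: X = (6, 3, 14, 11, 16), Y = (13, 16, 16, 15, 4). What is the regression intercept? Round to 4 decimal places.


a = ybar - b*xbar, where b = sum((xi-xbar)(yi-ybar)) / sum((xi-xbar)^2)
n = 5, xbar = 50/5 = 10, ybar = 64/5 = 12.8
Sxy = sum((xi-xbar)(yi-ybar)) = -61
Sxx = sum((xi-xbar)^2) = 118
b = Sxy / Sxx = -61/118 ≈ -0.516949
a = 12.8 - (-0.516949) * 10 = 5301/295 ≈ 17.969492

17.9695


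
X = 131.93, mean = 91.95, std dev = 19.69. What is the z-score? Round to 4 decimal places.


z = (X - mu) / sigma
X - mu = 131.93 - 91.95 = 39.98
z = 39.98 / 19.69 = 3998/1969 ≈ 2.030472

2.0305


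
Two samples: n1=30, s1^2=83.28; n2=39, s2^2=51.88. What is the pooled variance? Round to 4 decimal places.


sp^2 = ((n1-1)*s1^2 + (n2-1)*s2^2)/(n1+n2-2)
(n1-1)*s1^2 = 29 * 83.28 = 2415.12
(n2-1)*s2^2 = 38 * 51.88 = 1971.44
numerator = 2415.12 + 1971.44 = 4386.56
n1+n2-2 = 67
sp^2 = 4386.56 / 67 = 109664/1675 ≈ 65.471045

65.4710


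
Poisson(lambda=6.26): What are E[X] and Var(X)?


E[X] = Var(X) = lambda = 6.26

6.26, 6.26


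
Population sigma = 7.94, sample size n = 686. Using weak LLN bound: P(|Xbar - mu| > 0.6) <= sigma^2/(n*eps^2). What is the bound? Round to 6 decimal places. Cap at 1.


bound = min(1, sigma^2/(n*eps^2))
sigma^2 = 7.94^2 = 63.0436
n*eps^2 = 686 * 0.6^2 = 686 * 0.36 = 246.96
sigma^2/(n*eps^2) = 63.0436 / 246.96 ≈ 0.25527859

0.255279


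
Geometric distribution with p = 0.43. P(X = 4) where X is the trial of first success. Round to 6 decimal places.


P = (1-p)^(k-1) * p
(1-p)^(k-1) = 0.57^3 = 0.185193
P = 0.185193 * 0.43 = 0.07963299

0.079633


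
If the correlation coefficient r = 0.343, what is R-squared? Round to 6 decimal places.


R^2 = r^2 = (0.343)^2 = 0.117649

0.117649


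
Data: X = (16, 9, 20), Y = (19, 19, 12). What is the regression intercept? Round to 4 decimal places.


a = ybar - b*xbar, where b = sum((xi-xbar)(yi-ybar)) / sum((xi-xbar)^2)
n = 3, xbar = 45/3 = 15, ybar = 50/3 ≈ 16.666667
Sxy = sum((xi-xbar)(yi-ybar)) = -35
Sxx = sum((xi-xbar)^2) = 62
b = Sxy / Sxx = -35/62 ≈ -0.564516
a = 16.666667 - (-0.564516) * 15 = 4675/186 ≈ 25.134409

25.1344


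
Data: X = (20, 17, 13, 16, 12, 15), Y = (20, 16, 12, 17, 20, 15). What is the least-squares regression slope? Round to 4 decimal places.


b = sum((xi-xbar)(yi-ybar)) / sum((xi-xbar)^2)
n = 6, xbar = 93/6 = 15.5, ybar = 100/6 = 50/3 ≈ 16.666667
Sxy = sum((xi-xbar)(yi-ybar)) = 15
Sxx = sum((xi-xbar)^2) = 41.5
b = Sxy / Sxx = 30/83 ≈ 0.361446

0.3614


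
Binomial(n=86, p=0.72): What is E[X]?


E[X] = n*p = 86 * 0.72 = 61.92

61.92


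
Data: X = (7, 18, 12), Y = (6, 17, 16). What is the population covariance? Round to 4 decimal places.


Cov = (1/n)*sum((xi-xbar)(yi-ybar))
n = 3, xbar = 37/3 ≈ 12.333333, ybar = 39/3 = 13
sum((xi-xbar)(yi-ybar)) = 59
Cov = 59 / 3 = 59/3 ≈ 19.666667

19.6667


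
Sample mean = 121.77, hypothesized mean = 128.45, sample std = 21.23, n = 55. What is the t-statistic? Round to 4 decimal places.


t = (xbar - mu0) / (s/sqrt(n))
xbar - mu0 = 121.77 - 128.45 = -6.68
sqrt(55) ≈ 7.41619849
s/sqrt(n) = 21.23 / 7.41619849 ≈ 2.86265262
t = -6.68 / 2.86265262 ≈ -2.333500

-2.3335


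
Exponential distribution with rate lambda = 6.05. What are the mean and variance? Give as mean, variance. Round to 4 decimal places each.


mean = 1/lam, var = 1/lam^2
mean = 1 / 6.05 = 20/121 ≈ 0.165289
lam^2 = 6.05^2 = 36.6025
var = 1 / 36.6025 ≈ 0.027321

0.1653, 0.0273


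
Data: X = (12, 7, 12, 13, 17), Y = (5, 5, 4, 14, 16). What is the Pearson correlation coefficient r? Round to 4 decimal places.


r = sum((xi-xbar)(yi-ybar)) / sqrt(sum((xi-xbar)^2) * sum((yi-ybar)^2))
n = 5, xbar = 61/5 = 12.2, ybar = 44/5 = 8.8
Sxy = sum((xi-xbar)(yi-ybar)) = 60.2
Sxx = sum((xi-xbar)^2) = 50.8
Syy = sum((yi-ybar)^2) = 130.8
sqrt(Sxx*Syy) ≈ 81.514661
r = Sxy / sqrt(Sxx*Syy) = 60.2 / 81.514661 ≈ 0.738517

0.7385


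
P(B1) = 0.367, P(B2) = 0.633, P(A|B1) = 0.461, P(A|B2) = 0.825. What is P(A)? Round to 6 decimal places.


P(A) = P(A|B1)*P(B1) + P(A|B2)*P(B2)
P(A|B1)*P(B1) = 0.461 * 0.367 = 0.169187
P(A|B2)*P(B2) = 0.825 * 0.633 = 0.522225
P(A) = 0.169187 + 0.522225 = 0.691412

0.691412


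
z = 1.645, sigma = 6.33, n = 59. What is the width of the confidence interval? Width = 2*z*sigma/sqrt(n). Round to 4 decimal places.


width = 2*z*sigma/sqrt(n)
2*z*sigma = 2 * 1.645 * 6.33 = 20.8257
sqrt(59) ≈ 7.681146
width = 20.8257 / 7.681146 ≈ 2.711275

2.7113


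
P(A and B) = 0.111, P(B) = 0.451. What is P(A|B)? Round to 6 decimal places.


P(A|B) = P(A and B) / P(B) = 0.111 / 0.451 = 111/451 ≈ 0.24611973

0.246120


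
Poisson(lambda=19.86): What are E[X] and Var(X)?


E[X] = Var(X) = lambda = 19.86

19.86, 19.86


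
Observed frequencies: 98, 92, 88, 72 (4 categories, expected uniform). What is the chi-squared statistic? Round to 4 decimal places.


chi2 = sum((O-E)^2/E), E = total/4
total = 350, E = 350/4 = 87.5
(98 - 87.5)^2 / 87.5 = 110.25 / 87.5 = 1.26
(92 - 87.5)^2 / 87.5 = 20.25 / 87.5 = 81/350 ≈ 0.231429
(88 - 87.5)^2 / 87.5 = 0.25 / 87.5 = 1/350 ≈ 0.002857
(72 - 87.5)^2 / 87.5 = 240.25 / 87.5 = 961/350 ≈ 2.745714
chi2 = 4.24

4.2400


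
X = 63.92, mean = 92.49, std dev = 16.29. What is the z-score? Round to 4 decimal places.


z = (X - mu) / sigma
X - mu = 63.92 - 92.49 = -28.57
z = -28.57 / 16.29 = -2857/1629 ≈ -1.753837

-1.7538


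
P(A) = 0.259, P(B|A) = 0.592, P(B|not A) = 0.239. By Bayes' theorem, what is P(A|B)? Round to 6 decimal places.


P(A|B) = P(B|A)*P(A) / P(B), P(B) = P(B|A)*P(A) + P(B|not A)*P(not A)
P(B|A)*P(A) = 0.592 * 0.259 = 0.153328
P(B|not A)*P(not A) = 0.239 * 0.741 = 0.177099
P(B) = 0.153328 + 0.177099 = 0.330427
P(A|B) = 0.153328 / 0.330427 ≈ 0.46402988

0.464030


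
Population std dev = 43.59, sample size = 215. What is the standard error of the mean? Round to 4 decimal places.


SE = sigma / sqrt(n)
sqrt(215) ≈ 14.662878
SE = 43.59 / 14.662878 ≈ 2.972813

2.9728


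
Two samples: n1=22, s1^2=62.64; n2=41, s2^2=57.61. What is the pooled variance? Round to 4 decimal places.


sp^2 = ((n1-1)*s1^2 + (n2-1)*s2^2)/(n1+n2-2)
(n1-1)*s1^2 = 21 * 62.64 = 1315.44
(n2-1)*s2^2 = 40 * 57.61 = 2304.4
numerator = 1315.44 + 2304.4 = 3619.84
n1+n2-2 = 61
sp^2 = 3619.84 / 61 = 90496/1525 ≈ 59.341639

59.3416


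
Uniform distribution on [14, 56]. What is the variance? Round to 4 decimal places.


Var = (b-a)^2 / 12
(b-a)^2 = (56 - 14)^2 = 1764
Var = 1764/12 = 147

147.0000


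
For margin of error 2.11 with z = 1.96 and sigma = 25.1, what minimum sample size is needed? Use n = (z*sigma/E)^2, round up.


z*sigma/E = 1.96 * 25.1 / 2.11 = 24598/1055 ≈ 23.315640
(z*sigma/E)^2 ≈ 543.619060
round up: n = 544

544


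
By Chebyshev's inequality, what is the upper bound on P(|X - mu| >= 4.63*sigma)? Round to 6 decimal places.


P <= 1/k^2
k^2 = 4.63^2 = 21.4369
1/k^2 = 1 / 21.4369 ≈ 0.04664854

0.046649


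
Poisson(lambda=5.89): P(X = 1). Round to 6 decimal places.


P = e^(-lam) * lam^k / k!
e^(-5.89) ≈ 0.002766977
lam^k = 5.89^1 = 5.89
k! = 1! = 1
P = 0.002766977 * 5.89 / 1 ≈ 0.016297

0.016297


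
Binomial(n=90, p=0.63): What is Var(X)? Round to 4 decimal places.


Var = n*p*(1-p) = 90 * 0.63 * 0.37 = 20.979

20.9790


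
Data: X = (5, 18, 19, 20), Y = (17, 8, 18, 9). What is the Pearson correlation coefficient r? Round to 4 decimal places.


r = sum((xi-xbar)(yi-ybar)) / sqrt(sum((xi-xbar)^2) * sum((yi-ybar)^2))
n = 4, xbar = 62/4 = 15.5, ybar = 52/4 = 13
Sxy = sum((xi-xbar)(yi-ybar)) = -55
Sxx = sum((xi-xbar)^2) = 149
Syy = sum((yi-ybar)^2) = 82
sqrt(Sxx*Syy) ≈ 110.535062
r = Sxy / sqrt(Sxx*Syy) = -55 / 110.535062 ≈ -0.497580

-0.4976


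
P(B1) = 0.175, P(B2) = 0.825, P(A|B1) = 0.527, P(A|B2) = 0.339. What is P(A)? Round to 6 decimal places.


P(A) = P(A|B1)*P(B1) + P(A|B2)*P(B2)
P(A|B1)*P(B1) = 0.527 * 0.175 = 0.092225
P(A|B2)*P(B2) = 0.339 * 0.825 = 0.279675
P(A) = 0.092225 + 0.279675 = 0.3719

0.371900


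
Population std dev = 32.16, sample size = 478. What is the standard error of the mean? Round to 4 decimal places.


SE = sigma / sqrt(n)
sqrt(478) ≈ 21.863211
SE = 32.16 / 21.863211 ≈ 1.470964

1.4710


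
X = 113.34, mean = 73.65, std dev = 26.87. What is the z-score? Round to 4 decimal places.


z = (X - mu) / sigma
X - mu = 113.34 - 73.65 = 39.69
z = 39.69 / 26.87 = 3969/2687 ≈ 1.477112

1.4771


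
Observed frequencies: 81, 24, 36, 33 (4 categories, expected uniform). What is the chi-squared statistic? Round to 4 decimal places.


chi2 = sum((O-E)^2/E), E = total/4
total = 174, E = 174/4 = 43.5
(81 - 43.5)^2 / 43.5 = 1406.25 / 43.5 = 1875/58 ≈ 32.327586
(24 - 43.5)^2 / 43.5 = 380.25 / 43.5 = 507/58 ≈ 8.741379
(36 - 43.5)^2 / 43.5 = 56.25 / 43.5 = 75/58 ≈ 1.293103
(33 - 43.5)^2 / 43.5 = 110.25 / 43.5 = 147/58 ≈ 2.534483
chi2 = 1302/29 ≈ 44.896552

44.8966


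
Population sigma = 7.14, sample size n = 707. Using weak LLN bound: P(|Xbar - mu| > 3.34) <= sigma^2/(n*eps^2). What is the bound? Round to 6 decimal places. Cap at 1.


bound = min(1, sigma^2/(n*eps^2))
sigma^2 = 7.14^2 = 50.9796
n*eps^2 = 707 * 3.34^2 = 707 * 11.1556 = 7887.0092
sigma^2/(n*eps^2) = 50.9796 / 7887.0092 ≈ 0.00646374

0.006464


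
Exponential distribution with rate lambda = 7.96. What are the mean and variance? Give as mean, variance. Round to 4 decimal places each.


mean = 1/lam, var = 1/lam^2
mean = 1 / 7.96 = 25/199 ≈ 0.125628
lam^2 = 7.96^2 = 63.3616
var = 1 / 63.3616 ≈ 0.015782

0.1256, 0.0158


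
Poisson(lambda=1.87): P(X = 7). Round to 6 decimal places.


P = e^(-lam) * lam^k / k!
e^(-1.87) ≈ 0.1541237
lam^k = 1.87^7 ≈ 79.963399
k! = 7! = 5040
P = 0.1541237 * 79.963399 / 5040 ≈ 0.002445

0.002445


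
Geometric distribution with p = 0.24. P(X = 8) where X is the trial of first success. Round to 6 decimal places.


P = (1-p)^(k-1) * p
(1-p)^(k-1) = 0.76^7 ≈ 0.1464519
P = 0.1464519 * 0.24 ≈ 0.03514847

0.035148


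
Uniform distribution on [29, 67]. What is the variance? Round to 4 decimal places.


Var = (b-a)^2 / 12
(b-a)^2 = (67 - 29)^2 = 1444
Var = 1444/12 ≈ 120.333333

120.3333


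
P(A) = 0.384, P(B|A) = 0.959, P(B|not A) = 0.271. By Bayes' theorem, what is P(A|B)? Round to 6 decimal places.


P(A|B) = P(B|A)*P(A) / P(B), P(B) = P(B|A)*P(A) + P(B|not A)*P(not A)
P(B|A)*P(A) = 0.959 * 0.384 = 0.368256
P(B|not A)*P(not A) = 0.271 * 0.616 = 0.166936
P(B) = 0.368256 + 0.166936 = 0.535192
P(A|B) = 0.368256 / 0.535192 = 6576/9557 ≈ 0.68808203

0.688082


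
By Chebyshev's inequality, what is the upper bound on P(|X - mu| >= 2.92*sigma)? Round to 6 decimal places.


P <= 1/k^2
k^2 = 2.92^2 = 8.5264
1/k^2 = 1 / 8.5264 = 625/5329 ≈ 0.11728279

0.117283


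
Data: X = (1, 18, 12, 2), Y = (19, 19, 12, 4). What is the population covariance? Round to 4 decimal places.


Cov = (1/n)*sum((xi-xbar)(yi-ybar))
n = 4, xbar = 33/4 = 8.25, ybar = 54/4 = 13.5
sum((xi-xbar)(yi-ybar)) = 67.5
Cov = 67.5 / 4 = 16.875

16.8750


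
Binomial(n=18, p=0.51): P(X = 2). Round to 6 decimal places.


P = C(n,k) * p^k * (1-p)^(n-k)
C(18,2) = 153
p^k = 0.51^2 = 0.2601
(1-p)^(n-k) = 0.49^16 ≈ 0.00001104428
P = 153 * 0.2601 * 0.00001104428 ≈ 0.000440

0.000440


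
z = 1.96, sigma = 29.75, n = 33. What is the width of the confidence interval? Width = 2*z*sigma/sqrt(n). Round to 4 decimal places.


width = 2*z*sigma/sqrt(n)
2*z*sigma = 2 * 1.96 * 29.75 = 116.62
sqrt(33) ≈ 5.744563
width = 116.62 / 5.744563 ≈ 20.300936

20.3009


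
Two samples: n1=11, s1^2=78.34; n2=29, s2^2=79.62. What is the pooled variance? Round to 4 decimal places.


sp^2 = ((n1-1)*s1^2 + (n2-1)*s2^2)/(n1+n2-2)
(n1-1)*s1^2 = 10 * 78.34 = 783.4
(n2-1)*s2^2 = 28 * 79.62 = 2229.36
numerator = 783.4 + 2229.36 = 3012.76
n1+n2-2 = 38
sp^2 = 3012.76 / 38 = 75319/950 ≈ 79.283158

79.2832


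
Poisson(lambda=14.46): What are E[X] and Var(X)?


E[X] = Var(X) = lambda = 14.46

14.46, 14.46


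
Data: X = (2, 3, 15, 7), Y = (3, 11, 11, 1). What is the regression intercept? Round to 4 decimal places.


a = ybar - b*xbar, where b = sum((xi-xbar)(yi-ybar)) / sum((xi-xbar)^2)
n = 4, xbar = 27/4 = 6.75, ybar = 26/4 = 6.5
Sxy = sum((xi-xbar)(yi-ybar)) = 35.5
Sxx = sum((xi-xbar)^2) = 104.75
b = Sxy / Sxx = 142/419 ≈ 0.338902
a = 6.5 - 0.338902 * 6.75 = 1765/419 ≈ 4.212411

4.2124


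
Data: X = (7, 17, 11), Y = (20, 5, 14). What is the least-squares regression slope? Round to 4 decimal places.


b = sum((xi-xbar)(yi-ybar)) / sum((xi-xbar)^2)
n = 3, xbar = 35/3 ≈ 11.666667, ybar = 39/3 = 13
Sxy = sum((xi-xbar)(yi-ybar)) = -76
Sxx = sum((xi-xbar)^2) = 152/3 ≈ 50.666667
b = Sxy / Sxx = -1.5

-1.5000


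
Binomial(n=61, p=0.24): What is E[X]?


E[X] = n*p = 61 * 0.24 = 14.64

14.64


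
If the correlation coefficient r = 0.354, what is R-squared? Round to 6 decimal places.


R^2 = r^2 = (0.354)^2 = 0.125316

0.125316


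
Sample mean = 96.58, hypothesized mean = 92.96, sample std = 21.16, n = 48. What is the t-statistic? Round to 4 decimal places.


t = (xbar - mu0) / (s/sqrt(n))
xbar - mu0 = 96.58 - 92.96 = 3.62
sqrt(48) ≈ 6.92820323
s/sqrt(n) = 21.16 / 6.92820323 ≈ 3.05418292
t = 3.62 / 3.05418292 ≈ 1.185260

1.1853


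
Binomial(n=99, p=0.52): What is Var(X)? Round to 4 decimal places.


Var = n*p*(1-p) = 99 * 0.52 * 0.48 = 24.7104

24.7104
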